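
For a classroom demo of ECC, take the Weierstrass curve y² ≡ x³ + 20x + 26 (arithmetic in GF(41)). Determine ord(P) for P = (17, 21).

11

2P: tangent at (17, 21): λ = (3·17² + 20)/(2·21) ≡ 26/1. 1⁻¹ ≡ 1 (mod 41), so λ ≡ 26·1 ≡ 26.
  x = λ² - 17 - 17 = 676 - 34 ≡ 27; y = λ·(17 - 27) - 21 ≡ 6. → (27, 6)
3P: (27, 6) + (17, 21). λ = (21 - 6)/(17 - 27) ≡ 15/31 mod 41. 31⁻¹ ≡ 4 (mod 41) since 31·4 = 124 ≡ 1, so λ ≡ 19.
  x = λ² - 27 - 17 = 361 - 44 ≡ 30; y = λ·(27 - 30) - 6 ≡ 19. → (30, 19)
4P: (30, 19) + (17, 21). λ = (21 - 19)/(17 - 30) ≡ 2/28 mod 41. 28⁻¹ ≡ 22 (mod 41), so λ ≡ 3.
  x = λ² - 30 - 17 = 9 - 47 ≡ 3; y = λ·(30 - 3) - 19 ≡ 21. → (3, 21)
5P: (3, 21) + (17, 21). λ = (21 - 21)/(17 - 3) ≡ 0/14 mod 41. 14⁻¹ ≡ 3 (mod 41), so λ ≡ 0.
  x = λ² - 3 - 17 = 0 - 20 ≡ 21; y = λ·(3 - 21) - 21 ≡ 20. → (21, 20)
6P: (21, 20) + (17, 21). λ = (21 - 20)/(17 - 21) ≡ 1/37 mod 41. 37⁻¹ ≡ 10 (mod 41) since 37·10 = 370 ≡ 1, so λ ≡ 10.
  x = λ² - 21 - 17 = 100 - 38 ≡ 21; y = λ·(21 - 21) - 20 ≡ 21. → (21, 21)
7P: (21, 21) + (17, 21). λ = (21 - 21)/(17 - 21) ≡ 0/37 mod 41. 37⁻¹ ≡ 10 (mod 41) since 37·10 = 370 ≡ 1, so λ ≡ 0.
  x = λ² - 21 - 17 = 0 - 38 ≡ 3; y = λ·(21 - 3) - 21 ≡ 20. → (3, 20)
8P: (3, 20) + (17, 21). λ = (21 - 20)/(17 - 3) ≡ 1/14 mod 41. 14⁻¹ ≡ 3 (mod 41), so λ ≡ 3.
  x = λ² - 3 - 17 = 9 - 20 ≡ 30; y = λ·(3 - 30) - 20 ≡ 22. → (30, 22)
9P: (30, 22) + (17, 21). λ = (21 - 22)/(17 - 30) ≡ 40/28 mod 41. 28⁻¹ ≡ 22 (mod 41), so λ ≡ 19.
  x = λ² - 30 - 17 = 361 - 47 ≡ 27; y = λ·(30 - 27) - 22 ≡ 35. → (27, 35)
10P: (27, 35) + (17, 21). λ = (21 - 35)/(17 - 27) ≡ 27/31 mod 41. 31⁻¹ ≡ 4 (mod 41) since 31·4 = 124 ≡ 1, so λ ≡ 26.
  x = λ² - 27 - 17 = 676 - 44 ≡ 17; y = λ·(27 - 17) - 35 ≡ 20. → (17, 20)
11P: (17, 20) + (17, 21): same x and y₁ ≡ -y₂, so the sum is 𝒪.
11P = 𝒪, so the order is 11.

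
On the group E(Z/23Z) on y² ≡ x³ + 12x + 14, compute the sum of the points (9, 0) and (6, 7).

(9, 0) + (6, 7). λ = (7 - 0)/(6 - 9) ≡ 7/20 mod 23. 20⁻¹ ≡ 15 (mod 23) since 20·15 = 300 ≡ 1, so λ ≡ 13.
  x = λ² - 9 - 6 = 169 - 15 ≡ 16; y = λ·(9 - 16) - 0 ≡ 1. → (16, 1)

(16, 1)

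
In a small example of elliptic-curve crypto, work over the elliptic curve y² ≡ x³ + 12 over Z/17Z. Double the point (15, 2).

tangent at (15, 2): λ = (3·15² + 0)/(2·2) ≡ 12/4. 4⁻¹ ≡ 13 (mod 17), so λ ≡ 12·13 ≡ 3.
  x = λ² - 15 - 15 = 9 - 30 ≡ 13; y = λ·(15 - 13) - 2 ≡ 4. → (13, 4)

(13, 4)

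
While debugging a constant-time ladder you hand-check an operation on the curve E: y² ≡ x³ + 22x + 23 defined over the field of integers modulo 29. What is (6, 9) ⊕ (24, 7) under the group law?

(6, 9) + (24, 7). λ = (7 - 9)/(24 - 6) ≡ 27/18 mod 29. 18⁻¹ ≡ 21 (mod 29) since 18·21 = 378 ≡ 1, so λ ≡ 16.
  x = λ² - 6 - 24 = 256 - 30 ≡ 23; y = λ·(6 - 23) - 9 ≡ 9. → (23, 9)

(23, 9)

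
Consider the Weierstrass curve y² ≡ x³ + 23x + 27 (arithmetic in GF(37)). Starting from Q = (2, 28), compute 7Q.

(28, 33)

Repeated addition: build up to 7Q.
2Q: tangent at (2, 28): λ = (3·2² + 23)/(2·28) ≡ 35/19. 19⁻¹ ≡ 2 (mod 37), so λ ≡ 35·2 ≡ 33.
  x = λ² - 2 - 2 = 1089 - 4 ≡ 12; y = λ·(2 - 12) - 28 ≡ 12. → (12, 12)
3Q: (12, 12) + (2, 28). λ = (28 - 12)/(2 - 12) ≡ 16/27 mod 37. 27⁻¹ ≡ 11 (mod 37), so λ ≡ 28.
  x = λ² - 12 - 2 = 784 - 14 ≡ 30; y = λ·(12 - 30) - 12 ≡ 2. → (30, 2)
4Q: (30, 2) + (2, 28). λ = (28 - 2)/(2 - 30) ≡ 26/9 mod 37. 9⁻¹ ≡ 33 (mod 37) since 9·33 = 297 ≡ 1, so λ ≡ 7.
  x = λ² - 30 - 2 = 49 - 32 ≡ 17; y = λ·(30 - 17) - 2 ≡ 15. → (17, 15)
5Q: (17, 15) + (2, 28). λ = (28 - 15)/(2 - 17) ≡ 13/22 mod 37. 22⁻¹ ≡ 32 (mod 37) since 22·32 = 704 ≡ 1, so λ ≡ 9.
  x = λ² - 17 - 2 = 81 - 19 ≡ 25; y = λ·(17 - 25) - 15 ≡ 24. → (25, 24)
6Q: (25, 24) + (2, 28). λ = (28 - 24)/(2 - 25) ≡ 4/14 mod 37. 14⁻¹ ≡ 8 (mod 37), so λ ≡ 32.
  x = λ² - 25 - 2 = 1024 - 27 ≡ 35; y = λ·(25 - 35) - 24 ≡ 26. → (35, 26)
7Q: (35, 26) + (2, 28). λ = (28 - 26)/(2 - 35) ≡ 2/4 mod 37. 4⁻¹ ≡ 28 (mod 37), so λ ≡ 19.
  x = λ² - 35 - 2 = 361 - 37 ≡ 28; y = λ·(35 - 28) - 26 ≡ 33. → (28, 33)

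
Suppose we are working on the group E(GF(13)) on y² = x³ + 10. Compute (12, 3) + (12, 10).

The two points share x = 12 and their y-coordinates satisfy 3 + 10 ≡ 0 (mod 13), so they are inverses. Their sum is ∞.

O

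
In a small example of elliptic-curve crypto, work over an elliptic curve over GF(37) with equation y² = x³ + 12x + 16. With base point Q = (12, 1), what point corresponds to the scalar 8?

Double-and-add on 8 = (1000)₂. Start with Q = (12, 1) for the leading 1-bit.
double: tangent at (12, 1): λ = (3·12² + 12)/(2·1) ≡ 0/2. 2⁻¹ ≡ 19 (mod 37) since 2·19 = 38 ≡ 1, so λ ≡ 0·19 ≡ 0.
  x = λ² - 12 - 12 = 0 - 24 ≡ 13; y = λ·(12 - 13) - 1 ≡ 36. → (13, 36)
double: tangent at (13, 36): λ = (3·13² + 12)/(2·36) ≡ 1/35. 35⁻¹ ≡ 18 (mod 37) since 35·18 = 630 ≡ 1, so λ ≡ 1·18 ≡ 18.
  x = λ² - 13 - 13 = 324 - 26 ≡ 2; y = λ·(13 - 2) - 36 ≡ 14. → (2, 14)
double: tangent at (2, 14): λ = (3·2² + 12)/(2·14) ≡ 24/28. 28⁻¹ ≡ 4 (mod 37), so λ ≡ 24·4 ≡ 22.
  x = λ² - 2 - 2 = 484 - 4 ≡ 36; y = λ·(2 - 36) - 14 ≡ 15. → (36, 15)

(36, 15)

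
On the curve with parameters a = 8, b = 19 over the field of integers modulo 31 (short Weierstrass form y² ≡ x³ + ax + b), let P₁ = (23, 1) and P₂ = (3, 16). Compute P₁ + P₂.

(23, 30)

(23, 1) + (3, 16). λ = (16 - 1)/(3 - 23) ≡ 15/11 mod 31. 11⁻¹ ≡ 17 (mod 31), so λ ≡ 7.
  x = λ² - 23 - 3 = 49 - 26 ≡ 23; y = λ·(23 - 23) - 1 ≡ 30. → (23, 30)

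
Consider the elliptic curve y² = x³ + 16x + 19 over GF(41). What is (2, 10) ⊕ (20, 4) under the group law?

(2, 10) + (20, 4). λ = (4 - 10)/(20 - 2) ≡ 35/18 mod 41. 18⁻¹ ≡ 16 (mod 41), so λ ≡ 27.
  x = λ² - 2 - 20 = 729 - 22 ≡ 10; y = λ·(2 - 10) - 10 ≡ 20. → (10, 20)

(10, 20)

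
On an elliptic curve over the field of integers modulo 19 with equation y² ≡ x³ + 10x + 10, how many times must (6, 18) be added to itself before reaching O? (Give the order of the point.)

8

2P: tangent at (6, 18): λ = (3·6² + 10)/(2·18) ≡ 4/17. 17⁻¹ ≡ 9 (mod 19) since 17·9 = 153 ≡ 1, so λ ≡ 4·9 ≡ 17.
  x = λ² - 6 - 6 = 289 - 12 ≡ 11; y = λ·(6 - 11) - 18 ≡ 11. → (11, 11)
3P: (11, 11) + (6, 18). λ = (18 - 11)/(6 - 11) ≡ 7/14 mod 19. 14⁻¹ ≡ 15 (mod 19), so λ ≡ 10.
  x = λ² - 11 - 6 = 100 - 17 ≡ 7; y = λ·(11 - 7) - 11 ≡ 10. → (7, 10)
4P: (7, 10) + (6, 18). λ = (18 - 10)/(6 - 7) ≡ 8/18 mod 19. 18⁻¹ ≡ 18 (mod 19), so λ ≡ 11.
  x = λ² - 7 - 6 = 121 - 13 ≡ 13; y = λ·(7 - 13) - 10 ≡ 0. → (13, 0)
5P: (13, 0) + (6, 18). λ = (18 - 0)/(6 - 13) ≡ 18/12 mod 19. 12⁻¹ ≡ 8 (mod 19), so λ ≡ 11.
  x = λ² - 13 - 6 = 121 - 19 ≡ 7; y = λ·(13 - 7) - 0 ≡ 9. → (7, 9)
6P: (7, 9) + (6, 18). λ = (18 - 9)/(6 - 7) ≡ 9/18 mod 19. 18⁻¹ ≡ 18 (mod 19), so λ ≡ 10.
  x = λ² - 7 - 6 = 100 - 13 ≡ 11; y = λ·(7 - 11) - 9 ≡ 8. → (11, 8)
7P: (11, 8) + (6, 18). λ = (18 - 8)/(6 - 11) ≡ 10/14 mod 19. 14⁻¹ ≡ 15 (mod 19) since 14·15 = 210 ≡ 1, so λ ≡ 17.
  x = λ² - 11 - 6 = 289 - 17 ≡ 6; y = λ·(11 - 6) - 8 ≡ 1. → (6, 1)
8P: (6, 1) + (6, 18): same x and y₁ ≡ -y₂, so the sum is O.
8P = O, so the order is 8.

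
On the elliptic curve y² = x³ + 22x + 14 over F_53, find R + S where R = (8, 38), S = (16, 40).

(39, 47)

(8, 38) + (16, 40). λ = (40 - 38)/(16 - 8) ≡ 2/8 mod 53. 8⁻¹ ≡ 20 (mod 53) since 8·20 = 160 ≡ 1, so λ ≡ 40.
  x = λ² - 8 - 16 = 1600 - 24 ≡ 39; y = λ·(8 - 39) - 38 ≡ 47. → (39, 47)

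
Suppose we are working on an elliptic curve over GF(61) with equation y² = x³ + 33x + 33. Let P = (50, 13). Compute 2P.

tangent at (50, 13): λ = (3·50² + 33)/(2·13) ≡ 30/26. 26⁻¹ ≡ 54 (mod 61), so λ ≡ 30·54 ≡ 34.
  x = λ² - 50 - 50 = 1156 - 100 ≡ 19; y = λ·(50 - 19) - 13 ≡ 4. → (19, 4)

(19, 4)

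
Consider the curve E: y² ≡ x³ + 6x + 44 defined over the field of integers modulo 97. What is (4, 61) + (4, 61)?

(35, 35)

tangent at (4, 61): λ = (3·4² + 6)/(2·61) ≡ 54/25. 25⁻¹ ≡ 66 (mod 97) since 25·66 = 1650 ≡ 1, so λ ≡ 54·66 ≡ 72.
  x = λ² - 4 - 4 = 5184 - 8 ≡ 35; y = λ·(4 - 35) - 61 ≡ 35. → (35, 35)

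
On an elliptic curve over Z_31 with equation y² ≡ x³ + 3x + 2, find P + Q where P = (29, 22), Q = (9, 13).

(28, 11)

(29, 22) + (9, 13). λ = (13 - 22)/(9 - 29) ≡ 22/11 mod 31. 11⁻¹ ≡ 17 (mod 31), so λ ≡ 2.
  x = λ² - 29 - 9 = 4 - 38 ≡ 28; y = λ·(29 - 28) - 22 ≡ 11. → (28, 11)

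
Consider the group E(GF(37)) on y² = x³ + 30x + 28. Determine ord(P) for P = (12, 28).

7

2P: tangent at (12, 28): λ = (3·12² + 30)/(2·28) ≡ 18/19. 19⁻¹ ≡ 2 (mod 37), so λ ≡ 18·2 ≡ 36.
  x = λ² - 12 - 12 = 1296 - 24 ≡ 14; y = λ·(12 - 14) - 28 ≡ 11. → (14, 11)
3P: (14, 11) + (12, 28). λ = (28 - 11)/(12 - 14) ≡ 17/35 mod 37. 35⁻¹ ≡ 18 (mod 37), so λ ≡ 10.
  x = λ² - 14 - 12 = 100 - 26 ≡ 0; y = λ·(14 - 0) - 11 ≡ 18. → (0, 18)
4P: (0, 18) + (12, 28). λ = (28 - 18)/(12 - 0) ≡ 10/12 mod 37. 12⁻¹ ≡ 34 (mod 37) since 12·34 = 408 ≡ 1, so λ ≡ 7.
  x = λ² - 0 - 12 = 49 - 12 ≡ 0; y = λ·(0 - 0) - 18 ≡ 19. → (0, 19)
5P: (0, 19) + (12, 28). λ = (28 - 19)/(12 - 0) ≡ 9/12 mod 37. 12⁻¹ ≡ 34 (mod 37), so λ ≡ 10.
  x = λ² - 0 - 12 = 100 - 12 ≡ 14; y = λ·(0 - 14) - 19 ≡ 26. → (14, 26)
6P: (14, 26) + (12, 28). λ = (28 - 26)/(12 - 14) ≡ 2/35 mod 37. 35⁻¹ ≡ 18 (mod 37) since 35·18 = 630 ≡ 1, so λ ≡ 36.
  x = λ² - 14 - 12 = 1296 - 26 ≡ 12; y = λ·(14 - 12) - 26 ≡ 9. → (12, 9)
7P: (12, 9) + (12, 28): same x and y₁ ≡ -y₂, so the sum is the point at infinity.
7P = the point at infinity, so the order is 7.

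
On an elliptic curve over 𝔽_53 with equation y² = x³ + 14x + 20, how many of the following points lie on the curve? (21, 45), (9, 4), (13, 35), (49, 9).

0

(21, 45): 45² ≡ 11, rhs ≡ 35 → off.
(9, 4): 4² ≡ 16, rhs ≡ 27 → off.
(13, 35): 35² ≡ 6, rhs ≡ 14 → off.
(49, 9): 9² ≡ 28, rhs ≡ 6 → off.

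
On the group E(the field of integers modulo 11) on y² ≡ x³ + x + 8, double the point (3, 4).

tangent at (3, 4): λ = (3·3² + 1)/(2·4) ≡ 6/8. 8⁻¹ ≡ 7 (mod 11), so λ ≡ 6·7 ≡ 9.
  x = λ² - 3 - 3 = 81 - 6 ≡ 9; y = λ·(3 - 9) - 4 ≡ 8. → (9, 8)

(9, 8)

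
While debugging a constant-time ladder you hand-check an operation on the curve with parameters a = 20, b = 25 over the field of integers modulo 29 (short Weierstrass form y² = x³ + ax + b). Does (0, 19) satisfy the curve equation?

y² = 19² ≡ 13; x³ + 20x + 25 = 25 ≡ 25 (mod 29). 13 ≠ 25.

no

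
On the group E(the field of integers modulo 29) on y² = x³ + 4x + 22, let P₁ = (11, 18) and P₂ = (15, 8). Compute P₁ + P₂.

(11, 18) + (15, 8). λ = (8 - 18)/(15 - 11) ≡ 19/4 mod 29. 4⁻¹ ≡ 22 (mod 29), so λ ≡ 12.
  x = λ² - 11 - 15 = 144 - 26 ≡ 2; y = λ·(11 - 2) - 18 ≡ 3. → (2, 3)

(2, 3)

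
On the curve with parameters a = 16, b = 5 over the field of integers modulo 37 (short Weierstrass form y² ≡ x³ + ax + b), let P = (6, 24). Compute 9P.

(22, 33)

Double-and-add on 9 = (1001)₂. Start with P = (6, 24) for the leading 1-bit.
double: tangent at (6, 24): λ = (3·6² + 16)/(2·24) ≡ 13/11. 11⁻¹ ≡ 27 (mod 37), so λ ≡ 13·27 ≡ 18.
  x = λ² - 6 - 6 = 324 - 12 ≡ 16; y = λ·(6 - 16) - 24 ≡ 18. → (16, 18)
double: tangent at (16, 18): λ = (3·16² + 16)/(2·18) ≡ 7/36. 36⁻¹ ≡ 36 (mod 37) since 36·36 = 1296 ≡ 1, so λ ≡ 7·36 ≡ 30.
  x = λ² - 16 - 16 = 900 - 32 ≡ 17; y = λ·(16 - 17) - 18 ≡ 26. → (17, 26)
double: tangent at (17, 26): λ = (3·17² + 16)/(2·26) ≡ 32/15. 15⁻¹ ≡ 5 (mod 37) since 15·5 = 75 ≡ 1, so λ ≡ 32·5 ≡ 12.
  x = λ² - 17 - 17 = 144 - 34 ≡ 36; y = λ·(17 - 36) - 26 ≡ 5. → (36, 5)
add P: (36, 5) + (6, 24). λ = (24 - 5)/(6 - 36) ≡ 19/7 mod 37. 7⁻¹ ≡ 16 (mod 37), so λ ≡ 8.
  x = λ² - 36 - 6 = 64 - 42 ≡ 22; y = λ·(36 - 22) - 5 ≡ 33. → (22, 33)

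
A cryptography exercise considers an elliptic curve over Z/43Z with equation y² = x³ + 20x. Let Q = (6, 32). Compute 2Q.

tangent at (6, 32): λ = (3·6² + 20)/(2·32) ≡ 42/21. 21⁻¹ ≡ 41 (mod 43) since 21·41 = 861 ≡ 1, so λ ≡ 42·41 ≡ 2.
  x = λ² - 6 - 6 = 4 - 12 ≡ 35; y = λ·(6 - 35) - 32 ≡ 39. → (35, 39)

(35, 39)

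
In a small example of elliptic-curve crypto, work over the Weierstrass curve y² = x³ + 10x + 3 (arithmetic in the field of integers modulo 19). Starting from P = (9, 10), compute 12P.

(18, 7)

Double-and-add on 12 = (1100)₂. Start with P = (9, 10) for the leading 1-bit.
double: tangent at (9, 10): λ = (3·9² + 10)/(2·10) ≡ 6/1. 1⁻¹ ≡ 1 (mod 19), so λ ≡ 6·1 ≡ 6.
  x = λ² - 9 - 9 = 36 - 18 ≡ 18; y = λ·(9 - 18) - 10 ≡ 12. → (18, 12)
add P: (18, 12) + (9, 10). λ = (10 - 12)/(9 - 18) ≡ 17/10 mod 19. 10⁻¹ ≡ 2 (mod 19), so λ ≡ 15.
  x = λ² - 18 - 9 = 225 - 27 ≡ 8; y = λ·(18 - 8) - 12 ≡ 5. → (8, 5)
double: tangent at (8, 5): λ = (3·8² + 10)/(2·5) ≡ 12/10. 10⁻¹ ≡ 2 (mod 19) since 10·2 = 20 ≡ 1, so λ ≡ 12·2 ≡ 5.
  x = λ² - 8 - 8 = 25 - 16 ≡ 9; y = λ·(8 - 9) - 5 ≡ 9. → (9, 9)
double: tangent at (9, 9): λ = (3·9² + 10)/(2·9) ≡ 6/18. 18⁻¹ ≡ 18 (mod 19), so λ ≡ 6·18 ≡ 13.
  x = λ² - 9 - 9 = 169 - 18 ≡ 18; y = λ·(9 - 18) - 9 ≡ 7. → (18, 7)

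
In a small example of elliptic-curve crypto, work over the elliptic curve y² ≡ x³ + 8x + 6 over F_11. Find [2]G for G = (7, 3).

(1, 9)

tangent at (7, 3): λ = (3·7² + 8)/(2·3) ≡ 1/6. 6⁻¹ ≡ 2 (mod 11) since 6·2 = 12 ≡ 1, so λ ≡ 1·2 ≡ 2.
  x = λ² - 7 - 7 = 4 - 14 ≡ 1; y = λ·(7 - 1) - 3 ≡ 9. → (1, 9)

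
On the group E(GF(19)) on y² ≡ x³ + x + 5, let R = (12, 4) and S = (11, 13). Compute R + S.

(1, 11)

(12, 4) + (11, 13). λ = (13 - 4)/(11 - 12) ≡ 9/18 mod 19. 18⁻¹ ≡ 18 (mod 19), so λ ≡ 10.
  x = λ² - 12 - 11 = 100 - 23 ≡ 1; y = λ·(12 - 1) - 4 ≡ 11. → (1, 11)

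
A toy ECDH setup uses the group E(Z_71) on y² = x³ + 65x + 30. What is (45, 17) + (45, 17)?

(53, 46)

tangent at (45, 17): λ = (3·45² + 65)/(2·17) ≡ 34/34. 34⁻¹ ≡ 23 (mod 71), so λ ≡ 34·23 ≡ 1.
  x = λ² - 45 - 45 = 1 - 90 ≡ 53; y = λ·(45 - 53) - 17 ≡ 46. → (53, 46)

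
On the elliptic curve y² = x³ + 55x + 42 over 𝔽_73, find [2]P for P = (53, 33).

tangent at (53, 33): λ = (3·53² + 55)/(2·33) ≡ 14/66. 66⁻¹ ≡ 52 (mod 73) since 66·52 = 3432 ≡ 1, so λ ≡ 14·52 ≡ 71.
  x = λ² - 53 - 53 = 5041 - 106 ≡ 44; y = λ·(53 - 44) - 33 ≡ 22. → (44, 22)

(44, 22)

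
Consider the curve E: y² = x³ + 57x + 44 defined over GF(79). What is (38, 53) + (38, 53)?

(14, 30)

tangent at (38, 53): λ = (3·38² + 57)/(2·53) ≡ 44/27. 27⁻¹ ≡ 41 (mod 79), so λ ≡ 44·41 ≡ 66.
  x = λ² - 38 - 38 = 4356 - 76 ≡ 14; y = λ·(38 - 14) - 53 ≡ 30. → (14, 30)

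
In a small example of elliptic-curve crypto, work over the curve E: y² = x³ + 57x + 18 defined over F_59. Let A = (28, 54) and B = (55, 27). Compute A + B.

(28, 54) + (55, 27). λ = (27 - 54)/(55 - 28) ≡ 32/27 mod 59. 27⁻¹ ≡ 35 (mod 59), so λ ≡ 58.
  x = λ² - 28 - 55 = 3364 - 83 ≡ 36; y = λ·(28 - 36) - 54 ≡ 13. → (36, 13)

(36, 13)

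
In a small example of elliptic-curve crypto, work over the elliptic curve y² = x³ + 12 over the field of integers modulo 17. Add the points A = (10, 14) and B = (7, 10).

(10, 14) + (7, 10). λ = (10 - 14)/(7 - 10) ≡ 13/14 mod 17. 14⁻¹ ≡ 11 (mod 17), so λ ≡ 7.
  x = λ² - 10 - 7 = 49 - 17 ≡ 15; y = λ·(10 - 15) - 14 ≡ 2. → (15, 2)

(15, 2)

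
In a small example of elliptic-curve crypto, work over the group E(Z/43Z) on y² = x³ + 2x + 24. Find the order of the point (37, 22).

2P: tangent at (37, 22): λ = (3·37² + 2)/(2·22) ≡ 24/1. 1⁻¹ ≡ 1 (mod 43) since 1·1 = 1 ≡ 1, so λ ≡ 24·1 ≡ 24.
  x = λ² - 37 - 37 = 576 - 74 ≡ 29; y = λ·(37 - 29) - 22 ≡ 41. → (29, 41)
3P: (29, 41) + (37, 22). λ = (22 - 41)/(37 - 29) ≡ 24/8 mod 43. 8⁻¹ ≡ 27 (mod 43), so λ ≡ 3.
  x = λ² - 29 - 37 = 9 - 66 ≡ 29; y = λ·(29 - 29) - 41 ≡ 2. → (29, 2)
4P: (29, 2) + (37, 22). λ = (22 - 2)/(37 - 29) ≡ 20/8 mod 43. 8⁻¹ ≡ 27 (mod 43), so λ ≡ 24.
  x = λ² - 29 - 37 = 576 - 66 ≡ 37; y = λ·(29 - 37) - 2 ≡ 21. → (37, 21)
5P: (37, 21) + (37, 22): same x and y₁ ≡ -y₂, so the sum is 𝒪.
5P = 𝒪, so the order is 5.

5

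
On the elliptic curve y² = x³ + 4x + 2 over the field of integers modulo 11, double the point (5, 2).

tangent at (5, 2): λ = (3·5² + 4)/(2·2) ≡ 2/4. 4⁻¹ ≡ 3 (mod 11), so λ ≡ 2·3 ≡ 6.
  x = λ² - 5 - 5 = 36 - 10 ≡ 4; y = λ·(5 - 4) - 2 ≡ 4. → (4, 4)

(4, 4)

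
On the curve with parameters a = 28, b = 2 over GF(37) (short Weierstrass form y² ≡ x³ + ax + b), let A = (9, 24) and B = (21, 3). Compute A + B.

(17, 27)

(9, 24) + (21, 3). λ = (3 - 24)/(21 - 9) ≡ 16/12 mod 37. 12⁻¹ ≡ 34 (mod 37), so λ ≡ 26.
  x = λ² - 9 - 21 = 676 - 30 ≡ 17; y = λ·(9 - 17) - 24 ≡ 27. → (17, 27)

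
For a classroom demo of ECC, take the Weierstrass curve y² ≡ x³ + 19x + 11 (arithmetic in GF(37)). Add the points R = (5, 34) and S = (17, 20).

(5, 34) + (17, 20). λ = (20 - 34)/(17 - 5) ≡ 23/12 mod 37. 12⁻¹ ≡ 34 (mod 37), so λ ≡ 5.
  x = λ² - 5 - 17 = 25 - 22 ≡ 3; y = λ·(5 - 3) - 34 ≡ 13. → (3, 13)

(3, 13)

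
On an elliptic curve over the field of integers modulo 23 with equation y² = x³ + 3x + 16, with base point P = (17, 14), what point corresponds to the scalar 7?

Repeated addition: build up to 7P.
2P: tangent at (17, 14): λ = (3·17² + 3)/(2·14) ≡ 19/5. 5⁻¹ ≡ 14 (mod 23) since 5·14 = 70 ≡ 1, so λ ≡ 19·14 ≡ 13.
  x = λ² - 17 - 17 = 169 - 34 ≡ 20; y = λ·(17 - 20) - 14 ≡ 16. → (20, 16)
3P: (20, 16) + (17, 14). λ = (14 - 16)/(17 - 20) ≡ 21/20 mod 23. 20⁻¹ ≡ 15 (mod 23), so λ ≡ 16.
  x = λ² - 20 - 17 = 256 - 37 ≡ 12; y = λ·(20 - 12) - 16 ≡ 20. → (12, 20)
4P: (12, 20) + (17, 14). λ = (14 - 20)/(17 - 12) ≡ 17/5 mod 23. 5⁻¹ ≡ 14 (mod 23), so λ ≡ 8.
  x = λ² - 12 - 17 = 64 - 29 ≡ 12; y = λ·(12 - 12) - 20 ≡ 3. → (12, 3)
5P: (12, 3) + (17, 14). λ = (14 - 3)/(17 - 12) ≡ 11/5 mod 23. 5⁻¹ ≡ 14 (mod 23) since 5·14 = 70 ≡ 1, so λ ≡ 16.
  x = λ² - 12 - 17 = 256 - 29 ≡ 20; y = λ·(12 - 20) - 3 ≡ 7. → (20, 7)
6P: (20, 7) + (17, 14). λ = (14 - 7)/(17 - 20) ≡ 7/20 mod 23. 20⁻¹ ≡ 15 (mod 23) since 20·15 = 300 ≡ 1, so λ ≡ 13.
  x = λ² - 20 - 17 = 169 - 37 ≡ 17; y = λ·(20 - 17) - 7 ≡ 9. → (17, 9)
7P: (17, 9) + (17, 14): same x and y₁ ≡ -y₂, so the sum is O.

O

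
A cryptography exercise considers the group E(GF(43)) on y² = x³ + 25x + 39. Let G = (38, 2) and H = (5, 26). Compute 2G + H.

First 2G:
Repeated addition: build up to 2G.
2G: tangent at (38, 2): λ = (3·38² + 25)/(2·2) ≡ 14/4. 4⁻¹ ≡ 11 (mod 43), so λ ≡ 14·11 ≡ 25.
  x = λ² - 38 - 38 = 625 - 76 ≡ 33; y = λ·(38 - 33) - 2 ≡ 37. → (33, 37)
2G = (33, 37).
Finally 2G + H:
(33, 37) + (5, 26). λ = (26 - 37)/(5 - 33) ≡ 32/15 mod 43. 15⁻¹ ≡ 23 (mod 43), so λ ≡ 5.
  x = λ² - 33 - 5 = 25 - 38 ≡ 30; y = λ·(33 - 30) - 37 ≡ 21. → (30, 21)

(30, 21)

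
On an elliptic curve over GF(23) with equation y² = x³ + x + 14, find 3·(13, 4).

(6, 11)

Write Q = (13, 4).
Repeated addition: build up to 3Q.
2Q: tangent at (13, 4): λ = (3·13² + 1)/(2·4) ≡ 2/8. 8⁻¹ ≡ 3 (mod 23), so λ ≡ 2·3 ≡ 6.
  x = λ² - 13 - 13 = 36 - 26 ≡ 10; y = λ·(13 - 10) - 4 ≡ 14. → (10, 14)
3Q: (10, 14) + (13, 4). λ = (4 - 14)/(13 - 10) ≡ 13/3 mod 23. 3⁻¹ ≡ 8 (mod 23) since 3·8 = 24 ≡ 1, so λ ≡ 12.
  x = λ² - 10 - 13 = 144 - 23 ≡ 6; y = λ·(10 - 6) - 14 ≡ 11. → (6, 11)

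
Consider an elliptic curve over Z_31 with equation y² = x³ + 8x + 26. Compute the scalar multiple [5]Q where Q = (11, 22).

Double-and-add on 5 = (101)₂. Start with Q = (11, 22) for the leading 1-bit.
double: tangent at (11, 22): λ = (3·11² + 8)/(2·22) ≡ 30/13. 13⁻¹ ≡ 12 (mod 31) since 13·12 = 156 ≡ 1, so λ ≡ 30·12 ≡ 19.
  x = λ² - 11 - 11 = 361 - 22 ≡ 29; y = λ·(11 - 29) - 22 ≡ 8. → (29, 8)
double: tangent at (29, 8): λ = (3·29² + 8)/(2·8) ≡ 20/16. 16⁻¹ ≡ 2 (mod 31), so λ ≡ 20·2 ≡ 9.
  x = λ² - 29 - 29 = 81 - 58 ≡ 23; y = λ·(29 - 23) - 8 ≡ 15. → (23, 15)
add Q: (23, 15) + (11, 22). λ = (22 - 15)/(11 - 23) ≡ 7/19 mod 31. 19⁻¹ ≡ 18 (mod 31), so λ ≡ 2.
  x = λ² - 23 - 11 = 4 - 34 ≡ 1; y = λ·(23 - 1) - 15 ≡ 29. → (1, 29)

(1, 29)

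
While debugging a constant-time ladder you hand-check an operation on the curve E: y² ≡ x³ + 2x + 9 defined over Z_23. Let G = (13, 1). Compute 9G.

Repeated addition: build up to 9G.
2G: tangent at (13, 1): λ = (3·13² + 2)/(2·1) ≡ 3/2. 2⁻¹ ≡ 12 (mod 23), so λ ≡ 3·12 ≡ 13.
  x = λ² - 13 - 13 = 169 - 26 ≡ 5; y = λ·(13 - 5) - 1 ≡ 11. → (5, 11)
3G: (5, 11) + (13, 1). λ = (1 - 11)/(13 - 5) ≡ 13/8 mod 23. 8⁻¹ ≡ 3 (mod 23) since 8·3 = 24 ≡ 1, so λ ≡ 16.
  x = λ² - 5 - 13 = 256 - 18 ≡ 8; y = λ·(5 - 8) - 11 ≡ 10. → (8, 10)
4G: (8, 10) + (13, 1). λ = (1 - 10)/(13 - 8) ≡ 14/5 mod 23. 5⁻¹ ≡ 14 (mod 23) since 5·14 = 70 ≡ 1, so λ ≡ 12.
  x = λ² - 8 - 13 = 144 - 21 ≡ 8; y = λ·(8 - 8) - 10 ≡ 13. → (8, 13)
5G: (8, 13) + (13, 1). λ = (1 - 13)/(13 - 8) ≡ 11/5 mod 23. 5⁻¹ ≡ 14 (mod 23), so λ ≡ 16.
  x = λ² - 8 - 13 = 256 - 21 ≡ 5; y = λ·(8 - 5) - 13 ≡ 12. → (5, 12)
6G: (5, 12) + (13, 1). λ = (1 - 12)/(13 - 5) ≡ 12/8 mod 23. 8⁻¹ ≡ 3 (mod 23), so λ ≡ 13.
  x = λ² - 5 - 13 = 169 - 18 ≡ 13; y = λ·(5 - 13) - 12 ≡ 22. → (13, 22)
7G: (13, 22) + (13, 1): same x and y₁ ≡ -y₂, so the sum is ∞.
8G: ∞ + (13, 1) = (13, 1) (identity).
9G: tangent at (13, 1): λ = (3·13² + 2)/(2·1) ≡ 3/2. 2⁻¹ ≡ 12 (mod 23), so λ ≡ 3·12 ≡ 13.
  x = λ² - 13 - 13 = 169 - 26 ≡ 5; y = λ·(13 - 5) - 1 ≡ 11. → (5, 11)

(5, 11)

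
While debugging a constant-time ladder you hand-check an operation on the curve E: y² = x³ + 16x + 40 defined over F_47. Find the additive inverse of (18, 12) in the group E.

-(18, 12) = (18, -12 mod 47) = (18, 35).

(18, 35)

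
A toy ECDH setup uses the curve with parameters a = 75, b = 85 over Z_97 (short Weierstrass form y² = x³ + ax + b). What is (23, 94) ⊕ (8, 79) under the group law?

(23, 94) + (8, 79). λ = (79 - 94)/(8 - 23) ≡ 82/82 mod 97. 82⁻¹ ≡ 84 (mod 97) since 82·84 = 6888 ≡ 1, so λ ≡ 1.
  x = λ² - 23 - 8 = 1 - 31 ≡ 67; y = λ·(23 - 67) - 94 ≡ 56. → (67, 56)

(67, 56)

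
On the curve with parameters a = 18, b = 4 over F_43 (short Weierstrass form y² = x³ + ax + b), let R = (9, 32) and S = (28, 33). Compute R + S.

(1, 25)

(9, 32) + (28, 33). λ = (33 - 32)/(28 - 9) ≡ 1/19 mod 43. 19⁻¹ ≡ 34 (mod 43), so λ ≡ 34.
  x = λ² - 9 - 28 = 1156 - 37 ≡ 1; y = λ·(9 - 1) - 32 ≡ 25. → (1, 25)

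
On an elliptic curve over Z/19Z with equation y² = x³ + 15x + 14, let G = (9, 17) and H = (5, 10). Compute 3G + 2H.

First 3G:
Repeated addition: build up to 3G.
2G: tangent at (9, 17): λ = (3·9² + 15)/(2·17) ≡ 11/15. 15⁻¹ ≡ 14 (mod 19), so λ ≡ 11·14 ≡ 2.
  x = λ² - 9 - 9 = 4 - 18 ≡ 5; y = λ·(9 - 5) - 17 ≡ 10. → (5, 10)
3G: (5, 10) + (9, 17). λ = (17 - 10)/(9 - 5) ≡ 7/4 mod 19. 4⁻¹ ≡ 5 (mod 19) since 4·5 = 20 ≡ 1, so λ ≡ 16.
  x = λ² - 5 - 9 = 256 - 14 ≡ 14; y = λ·(5 - 14) - 10 ≡ 17. → (14, 17)
3G = (14, 17).
Next 2H:
Repeated addition: build up to 2H.
2H: tangent at (5, 10): λ = (3·5² + 15)/(2·10) ≡ 14/1. 1⁻¹ ≡ 1 (mod 19) since 1·1 = 1 ≡ 1, so λ ≡ 14·1 ≡ 14.
  x = λ² - 5 - 5 = 196 - 10 ≡ 15; y = λ·(5 - 15) - 10 ≡ 2. → (15, 2)
2H = (15, 2).
Finally 3G + 2H:
(14, 17) + (15, 2). λ = (2 - 17)/(15 - 14) ≡ 4/1 mod 19. 1⁻¹ ≡ 1 (mod 19), so λ ≡ 4.
  x = λ² - 14 - 15 = 16 - 29 ≡ 6; y = λ·(14 - 6) - 17 ≡ 15. → (6, 15)

(6, 15)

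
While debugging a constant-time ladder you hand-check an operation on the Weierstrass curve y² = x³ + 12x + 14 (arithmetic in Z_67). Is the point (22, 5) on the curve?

no

y² = 5² ≡ 25; x³ + 12x + 14 = 10926 ≡ 5 (mod 67). 25 ≠ 5.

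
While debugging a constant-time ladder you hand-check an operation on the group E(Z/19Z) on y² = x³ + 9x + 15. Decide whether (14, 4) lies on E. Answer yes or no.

y² = 4² ≡ 16; x³ + 9x + 15 = 2885 ≡ 16 (mod 19). 16 = 16.

yes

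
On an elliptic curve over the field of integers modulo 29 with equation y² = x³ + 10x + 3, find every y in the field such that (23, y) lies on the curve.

none

x³ + 10x + 3 = 12400 ≡ 17 (mod 29).
17 is a non-residue mod 29; no y exists.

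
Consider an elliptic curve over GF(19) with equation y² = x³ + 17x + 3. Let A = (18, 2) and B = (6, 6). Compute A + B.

(12, 15)

(18, 2) + (6, 6). λ = (6 - 2)/(6 - 18) ≡ 4/7 mod 19. 7⁻¹ ≡ 11 (mod 19), so λ ≡ 6.
  x = λ² - 18 - 6 = 36 - 24 ≡ 12; y = λ·(18 - 12) - 2 ≡ 15. → (12, 15)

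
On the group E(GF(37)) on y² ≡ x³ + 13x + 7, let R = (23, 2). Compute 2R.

tangent at (23, 2): λ = (3·23² + 13)/(2·2) ≡ 9/4. 4⁻¹ ≡ 28 (mod 37), so λ ≡ 9·28 ≡ 30.
  x = λ² - 23 - 23 = 900 - 46 ≡ 3; y = λ·(23 - 3) - 2 ≡ 6. → (3, 6)

(3, 6)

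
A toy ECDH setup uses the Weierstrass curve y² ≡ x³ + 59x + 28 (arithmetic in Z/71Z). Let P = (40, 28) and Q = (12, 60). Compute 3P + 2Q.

(40, 28)

First 3P:
Repeated addition: build up to 3P.
2P: tangent at (40, 28): λ = (3·40² + 59)/(2·28) ≡ 31/56. 56⁻¹ ≡ 52 (mod 71) since 56·52 = 2912 ≡ 1, so λ ≡ 31·52 ≡ 50.
  x = λ² - 40 - 40 = 2500 - 80 ≡ 6; y = λ·(40 - 6) - 28 ≡ 39. → (6, 39)
3P: (6, 39) + (40, 28). λ = (28 - 39)/(40 - 6) ≡ 60/34 mod 71. 34⁻¹ ≡ 23 (mod 71) since 34·23 = 782 ≡ 1, so λ ≡ 31.
  x = λ² - 6 - 40 = 961 - 46 ≡ 63; y = λ·(6 - 63) - 39 ≡ 40. → (63, 40)
3P = (63, 40).
Next 2Q:
Repeated addition: build up to 2Q.
2Q: tangent at (12, 60): λ = (3·12² + 59)/(2·60) ≡ 65/49. 49⁻¹ ≡ 29 (mod 71) since 49·29 = 1421 ≡ 1, so λ ≡ 65·29 ≡ 39.
  x = λ² - 12 - 12 = 1521 - 24 ≡ 6; y = λ·(12 - 6) - 60 ≡ 32. → (6, 32)
2Q = (6, 32).
Finally 3P + 2Q:
(63, 40) + (6, 32). λ = (32 - 40)/(6 - 63) ≡ 63/14 mod 71. 14⁻¹ ≡ 66 (mod 71), so λ ≡ 40.
  x = λ² - 63 - 6 = 1600 - 69 ≡ 40; y = λ·(63 - 40) - 40 ≡ 28. → (40, 28)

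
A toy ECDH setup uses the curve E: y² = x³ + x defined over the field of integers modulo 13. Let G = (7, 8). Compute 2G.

tangent at (7, 8): λ = (3·7² + 1)/(2·8) ≡ 5/3. 3⁻¹ ≡ 9 (mod 13), so λ ≡ 5·9 ≡ 6.
  x = λ² - 7 - 7 = 36 - 14 ≡ 9; y = λ·(7 - 9) - 8 ≡ 6. → (9, 6)

(9, 6)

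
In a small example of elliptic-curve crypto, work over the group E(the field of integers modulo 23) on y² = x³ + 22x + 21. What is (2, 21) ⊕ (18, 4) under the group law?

(15, 0)

(2, 21) + (18, 4). λ = (4 - 21)/(18 - 2) ≡ 6/16 mod 23. 16⁻¹ ≡ 13 (mod 23), so λ ≡ 9.
  x = λ² - 2 - 18 = 81 - 20 ≡ 15; y = λ·(2 - 15) - 21 ≡ 0. → (15, 0)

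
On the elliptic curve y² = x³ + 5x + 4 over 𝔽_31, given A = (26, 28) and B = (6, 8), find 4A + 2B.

O

First 4A:
Double-and-add on 4 = (100)₂. Start with A = (26, 28) for the leading 1-bit.
double: tangent at (26, 28): λ = (3·26² + 5)/(2·28) ≡ 18/25. 25⁻¹ ≡ 5 (mod 31), so λ ≡ 18·5 ≡ 28.
  x = λ² - 26 - 26 = 784 - 52 ≡ 19; y = λ·(26 - 19) - 28 ≡ 13. → (19, 13)
double: tangent at (19, 13): λ = (3·19² + 5)/(2·13) ≡ 3/26. 26⁻¹ ≡ 6 (mod 31), so λ ≡ 3·6 ≡ 18.
  x = λ² - 19 - 19 = 324 - 38 ≡ 7; y = λ·(19 - 7) - 13 ≡ 17. → (7, 17)
4A = (7, 17).
Next 2B:
Repeated addition: build up to 2B.
2B: tangent at (6, 8): λ = (3·6² + 5)/(2·8) ≡ 20/16. 16⁻¹ ≡ 2 (mod 31) since 16·2 = 32 ≡ 1, so λ ≡ 20·2 ≡ 9.
  x = λ² - 6 - 6 = 81 - 12 ≡ 7; y = λ·(6 - 7) - 8 ≡ 14. → (7, 14)
2B = (7, 14).
Finally 4A + 2B:
(7, 17) + (7, 14): same x and y₁ ≡ -y₂, so the sum is 𝒪.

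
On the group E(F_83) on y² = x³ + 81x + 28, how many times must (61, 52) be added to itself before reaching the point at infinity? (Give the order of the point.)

2P: tangent at (61, 52): λ = (3·61² + 81)/(2·52) ≡ 39/21. 21⁻¹ ≡ 4 (mod 83) since 21·4 = 84 ≡ 1, so λ ≡ 39·4 ≡ 73.
  x = λ² - 61 - 61 = 5329 - 122 ≡ 61; y = λ·(61 - 61) - 52 ≡ 31. → (61, 31)
3P: (61, 31) + (61, 52): same x and y₁ ≡ -y₂, so the sum is the point at infinity.
3P = the point at infinity, so the order is 3.

3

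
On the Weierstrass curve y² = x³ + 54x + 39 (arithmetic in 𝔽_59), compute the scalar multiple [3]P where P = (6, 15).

(57, 10)

Repeated addition: build up to 3P.
2P: tangent at (6, 15): λ = (3·6² + 54)/(2·15) ≡ 44/30. 30⁻¹ ≡ 2 (mod 59), so λ ≡ 44·2 ≡ 29.
  x = λ² - 6 - 6 = 841 - 12 ≡ 3; y = λ·(6 - 3) - 15 ≡ 13. → (3, 13)
3P: (3, 13) + (6, 15). λ = (15 - 13)/(6 - 3) ≡ 2/3 mod 59. 3⁻¹ ≡ 20 (mod 59) since 3·20 = 60 ≡ 1, so λ ≡ 40.
  x = λ² - 3 - 6 = 1600 - 9 ≡ 57; y = λ·(3 - 57) - 13 ≡ 10. → (57, 10)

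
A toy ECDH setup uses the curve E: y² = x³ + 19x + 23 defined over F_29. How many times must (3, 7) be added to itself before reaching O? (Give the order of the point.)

2P: tangent at (3, 7): λ = (3·3² + 19)/(2·7) ≡ 17/14. 14⁻¹ ≡ 27 (mod 29), so λ ≡ 17·27 ≡ 24.
  x = λ² - 3 - 3 = 576 - 6 ≡ 19; y = λ·(3 - 19) - 7 ≡ 15. → (19, 15)
3P: (19, 15) + (3, 7). λ = (7 - 15)/(3 - 19) ≡ 21/13 mod 29. 13⁻¹ ≡ 9 (mod 29), so λ ≡ 15.
  x = λ² - 19 - 3 = 225 - 22 ≡ 0; y = λ·(19 - 0) - 15 ≡ 9. → (0, 9)
4P: (0, 9) + (3, 7). λ = (7 - 9)/(3 - 0) ≡ 27/3 mod 29. 3⁻¹ ≡ 10 (mod 29), so λ ≡ 9.
  x = λ² - 0 - 3 = 81 - 3 ≡ 20; y = λ·(0 - 20) - 9 ≡ 14. → (20, 14)
5P: (20, 14) + (3, 7). λ = (7 - 14)/(3 - 20) ≡ 22/12 mod 29. 12⁻¹ ≡ 17 (mod 29), so λ ≡ 26.
  x = λ² - 20 - 3 = 676 - 23 ≡ 15; y = λ·(20 - 15) - 14 ≡ 0. → (15, 0)
6P: (15, 0) + (3, 7). λ = (7 - 0)/(3 - 15) ≡ 7/17 mod 29. 17⁻¹ ≡ 12 (mod 29) since 17·12 = 204 ≡ 1, so λ ≡ 26.
  x = λ² - 15 - 3 = 676 - 18 ≡ 20; y = λ·(15 - 20) - 0 ≡ 15. → (20, 15)
7P: (20, 15) + (3, 7). λ = (7 - 15)/(3 - 20) ≡ 21/12 mod 29. 12⁻¹ ≡ 17 (mod 29), so λ ≡ 9.
  x = λ² - 20 - 3 = 81 - 23 ≡ 0; y = λ·(20 - 0) - 15 ≡ 20. → (0, 20)
8P: (0, 20) + (3, 7). λ = (7 - 20)/(3 - 0) ≡ 16/3 mod 29. 3⁻¹ ≡ 10 (mod 29) since 3·10 = 30 ≡ 1, so λ ≡ 15.
  x = λ² - 0 - 3 = 225 - 3 ≡ 19; y = λ·(0 - 19) - 20 ≡ 14. → (19, 14)
9P: (19, 14) + (3, 7). λ = (7 - 14)/(3 - 19) ≡ 22/13 mod 29. 13⁻¹ ≡ 9 (mod 29) since 13·9 = 117 ≡ 1, so λ ≡ 24.
  x = λ² - 19 - 3 = 576 - 22 ≡ 3; y = λ·(19 - 3) - 14 ≡ 22. → (3, 22)
10P: (3, 22) + (3, 7): same x and y₁ ≡ -y₂, so the sum is O.
10P = O, so the order is 10.

10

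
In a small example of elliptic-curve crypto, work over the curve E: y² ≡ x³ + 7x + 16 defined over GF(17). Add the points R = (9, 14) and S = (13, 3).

(10, 10)

(9, 14) + (13, 3). λ = (3 - 14)/(13 - 9) ≡ 6/4 mod 17. 4⁻¹ ≡ 13 (mod 17), so λ ≡ 10.
  x = λ² - 9 - 13 = 100 - 22 ≡ 10; y = λ·(9 - 10) - 14 ≡ 10. → (10, 10)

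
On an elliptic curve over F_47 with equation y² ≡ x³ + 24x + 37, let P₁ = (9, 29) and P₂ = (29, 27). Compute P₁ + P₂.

(9, 29) + (29, 27). λ = (27 - 29)/(29 - 9) ≡ 45/20 mod 47. 20⁻¹ ≡ 40 (mod 47) since 20·40 = 800 ≡ 1, so λ ≡ 14.
  x = λ² - 9 - 29 = 196 - 38 ≡ 17; y = λ·(9 - 17) - 29 ≡ 0. → (17, 0)

(17, 0)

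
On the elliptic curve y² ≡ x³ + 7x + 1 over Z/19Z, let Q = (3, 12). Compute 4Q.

Repeated addition: build up to 4Q.
2Q: tangent at (3, 12): λ = (3·3² + 7)/(2·12) ≡ 15/5. 5⁻¹ ≡ 4 (mod 19) since 5·4 = 20 ≡ 1, so λ ≡ 15·4 ≡ 3.
  x = λ² - 3 - 3 = 9 - 6 ≡ 3; y = λ·(3 - 3) - 12 ≡ 7. → (3, 7)
3Q: (3, 7) + (3, 12): same x and y₁ ≡ -y₂, so the sum is O.
4Q: O + (3, 12) = (3, 12) (identity).

(3, 12)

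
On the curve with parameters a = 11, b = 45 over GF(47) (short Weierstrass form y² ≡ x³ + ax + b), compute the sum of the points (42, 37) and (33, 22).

(42, 37) + (33, 22). λ = (22 - 37)/(33 - 42) ≡ 32/38 mod 47. 38⁻¹ ≡ 26 (mod 47), so λ ≡ 33.
  x = λ² - 42 - 33 = 1089 - 75 ≡ 27; y = λ·(42 - 27) - 37 ≡ 35. → (27, 35)

(27, 35)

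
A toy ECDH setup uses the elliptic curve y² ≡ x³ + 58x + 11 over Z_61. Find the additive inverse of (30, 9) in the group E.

(30, 52)

-(30, 9) = (30, -9 mod 61) = (30, 52).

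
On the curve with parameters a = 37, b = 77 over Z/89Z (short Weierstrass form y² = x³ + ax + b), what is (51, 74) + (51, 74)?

tangent at (51, 74): λ = (3·51² + 37)/(2·74) ≡ 8/59. 59⁻¹ ≡ 86 (mod 89) since 59·86 = 5074 ≡ 1, so λ ≡ 8·86 ≡ 65.
  x = λ² - 51 - 51 = 4225 - 102 ≡ 29; y = λ·(51 - 29) - 74 ≡ 21. → (29, 21)

(29, 21)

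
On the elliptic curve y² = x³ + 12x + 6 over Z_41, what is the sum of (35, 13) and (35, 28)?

The two points share x = 35 and their y-coordinates satisfy 13 + 28 ≡ 0 (mod 41), so they are inverses. Their sum is O.

O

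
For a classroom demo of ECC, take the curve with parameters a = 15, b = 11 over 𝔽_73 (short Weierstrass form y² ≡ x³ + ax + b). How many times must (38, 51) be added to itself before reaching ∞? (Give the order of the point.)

2P: tangent at (38, 51): λ = (3·38² + 15)/(2·51) ≡ 40/29. 29⁻¹ ≡ 68 (mod 73) since 29·68 = 1972 ≡ 1, so λ ≡ 40·68 ≡ 19.
  x = λ² - 38 - 38 = 361 - 76 ≡ 66; y = λ·(38 - 66) - 51 ≡ 1. → (66, 1)
3P: (66, 1) + (38, 51). λ = (51 - 1)/(38 - 66) ≡ 50/45 mod 73. 45⁻¹ ≡ 13 (mod 73), so λ ≡ 66.
  x = λ² - 66 - 38 = 4356 - 104 ≡ 18; y = λ·(66 - 18) - 1 ≡ 28. → (18, 28)
4P: (18, 28) + (38, 51). λ = (51 - 28)/(38 - 18) ≡ 23/20 mod 73. 20⁻¹ ≡ 11 (mod 73) since 20·11 = 220 ≡ 1, so λ ≡ 34.
  x = λ² - 18 - 38 = 1156 - 56 ≡ 5; y = λ·(18 - 5) - 28 ≡ 49. → (5, 49)
5P: (5, 49) + (38, 51). λ = (51 - 49)/(38 - 5) ≡ 2/33 mod 73. 33⁻¹ ≡ 31 (mod 73), so λ ≡ 62.
  x = λ² - 5 - 38 = 3844 - 43 ≡ 5; y = λ·(5 - 5) - 49 ≡ 24. → (5, 24)
6P: (5, 24) + (38, 51). λ = (51 - 24)/(38 - 5) ≡ 27/33 mod 73. 33⁻¹ ≡ 31 (mod 73), so λ ≡ 34.
  x = λ² - 5 - 38 = 1156 - 43 ≡ 18; y = λ·(5 - 18) - 24 ≡ 45. → (18, 45)
7P: (18, 45) + (38, 51). λ = (51 - 45)/(38 - 18) ≡ 6/20 mod 73. 20⁻¹ ≡ 11 (mod 73) since 20·11 = 220 ≡ 1, so λ ≡ 66.
  x = λ² - 18 - 38 = 4356 - 56 ≡ 66; y = λ·(18 - 66) - 45 ≡ 72. → (66, 72)
8P: (66, 72) + (38, 51). λ = (51 - 72)/(38 - 66) ≡ 52/45 mod 73. 45⁻¹ ≡ 13 (mod 73), so λ ≡ 19.
  x = λ² - 66 - 38 = 361 - 104 ≡ 38; y = λ·(66 - 38) - 72 ≡ 22. → (38, 22)
9P: (38, 22) + (38, 51): same x and y₁ ≡ -y₂, so the sum is ∞.
9P = ∞, so the order is 9.

9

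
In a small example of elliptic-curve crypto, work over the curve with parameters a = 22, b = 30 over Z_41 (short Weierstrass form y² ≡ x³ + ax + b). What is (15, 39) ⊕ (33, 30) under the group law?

(24, 27)

(15, 39) + (33, 30). λ = (30 - 39)/(33 - 15) ≡ 32/18 mod 41. 18⁻¹ ≡ 16 (mod 41), so λ ≡ 20.
  x = λ² - 15 - 33 = 400 - 48 ≡ 24; y = λ·(15 - 24) - 39 ≡ 27. → (24, 27)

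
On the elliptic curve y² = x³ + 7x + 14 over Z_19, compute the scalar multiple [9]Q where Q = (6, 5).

(15, 13)

Repeated addition: build up to 9Q.
2Q: tangent at (6, 5): λ = (3·6² + 7)/(2·5) ≡ 1/10. 10⁻¹ ≡ 2 (mod 19) since 10·2 = 20 ≡ 1, so λ ≡ 1·2 ≡ 2.
  x = λ² - 6 - 6 = 4 - 12 ≡ 11; y = λ·(6 - 11) - 5 ≡ 4. → (11, 4)
3Q: (11, 4) + (6, 5). λ = (5 - 4)/(6 - 11) ≡ 1/14 mod 19. 14⁻¹ ≡ 15 (mod 19), so λ ≡ 15.
  x = λ² - 11 - 6 = 225 - 17 ≡ 18; y = λ·(11 - 18) - 4 ≡ 5. → (18, 5)
4Q: (18, 5) + (6, 5). λ = (5 - 5)/(6 - 18) ≡ 0/7 mod 19. 7⁻¹ ≡ 11 (mod 19), so λ ≡ 0.
  x = λ² - 18 - 6 = 0 - 24 ≡ 14; y = λ·(18 - 14) - 5 ≡ 14. → (14, 14)
5Q: (14, 14) + (6, 5). λ = (5 - 14)/(6 - 14) ≡ 10/11 mod 19. 11⁻¹ ≡ 7 (mod 19), so λ ≡ 13.
  x = λ² - 14 - 6 = 169 - 20 ≡ 16; y = λ·(14 - 16) - 14 ≡ 17. → (16, 17)
6Q: (16, 17) + (6, 5). λ = (5 - 17)/(6 - 16) ≡ 7/9 mod 19. 9⁻¹ ≡ 17 (mod 19), so λ ≡ 5.
  x = λ² - 16 - 6 = 25 - 22 ≡ 3; y = λ·(16 - 3) - 17 ≡ 10. → (3, 10)
7Q: (3, 10) + (6, 5). λ = (5 - 10)/(6 - 3) ≡ 14/3 mod 19. 3⁻¹ ≡ 13 (mod 19), so λ ≡ 11.
  x = λ² - 3 - 6 = 121 - 9 ≡ 17; y = λ·(3 - 17) - 10 ≡ 7. → (17, 7)
8Q: (17, 7) + (6, 5). λ = (5 - 7)/(6 - 17) ≡ 17/8 mod 19. 8⁻¹ ≡ 12 (mod 19) since 8·12 = 96 ≡ 1, so λ ≡ 14.
  x = λ² - 17 - 6 = 196 - 23 ≡ 2; y = λ·(17 - 2) - 7 ≡ 13. → (2, 13)
9Q: (2, 13) + (6, 5). λ = (5 - 13)/(6 - 2) ≡ 11/4 mod 19. 4⁻¹ ≡ 5 (mod 19), so λ ≡ 17.
  x = λ² - 2 - 6 = 289 - 8 ≡ 15; y = λ·(2 - 15) - 13 ≡ 13. → (15, 13)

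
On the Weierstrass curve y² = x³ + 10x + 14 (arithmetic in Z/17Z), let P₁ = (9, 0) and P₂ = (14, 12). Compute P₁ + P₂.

(9, 0) + (14, 12). λ = (12 - 0)/(14 - 9) ≡ 12/5 mod 17. 5⁻¹ ≡ 7 (mod 17), so λ ≡ 16.
  x = λ² - 9 - 14 = 256 - 23 ≡ 12; y = λ·(9 - 12) - 0 ≡ 3. → (12, 3)

(12, 3)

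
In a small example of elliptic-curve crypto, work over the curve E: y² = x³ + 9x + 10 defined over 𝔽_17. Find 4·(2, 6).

(8, 13)

Write G = (2, 6).
Repeated addition: build up to 4G.
2G: tangent at (2, 6): λ = (3·2² + 9)/(2·6) ≡ 4/12. 12⁻¹ ≡ 10 (mod 17), so λ ≡ 4·10 ≡ 6.
  x = λ² - 2 - 2 = 36 - 4 ≡ 15; y = λ·(2 - 15) - 6 ≡ 1. → (15, 1)
3G: (15, 1) + (2, 6). λ = (6 - 1)/(2 - 15) ≡ 5/4 mod 17. 4⁻¹ ≡ 13 (mod 17) since 4·13 = 52 ≡ 1, so λ ≡ 14.
  x = λ² - 15 - 2 = 196 - 17 ≡ 9; y = λ·(15 - 9) - 1 ≡ 15. → (9, 15)
4G: (9, 15) + (2, 6). λ = (6 - 15)/(2 - 9) ≡ 8/10 mod 17. 10⁻¹ ≡ 12 (mod 17), so λ ≡ 11.
  x = λ² - 9 - 2 = 121 - 11 ≡ 8; y = λ·(9 - 8) - 15 ≡ 13. → (8, 13)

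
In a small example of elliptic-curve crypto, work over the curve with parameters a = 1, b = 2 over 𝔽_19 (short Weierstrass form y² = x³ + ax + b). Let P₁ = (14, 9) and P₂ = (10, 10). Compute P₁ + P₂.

(1, 2)

(14, 9) + (10, 10). λ = (10 - 9)/(10 - 14) ≡ 1/15 mod 19. 15⁻¹ ≡ 14 (mod 19), so λ ≡ 14.
  x = λ² - 14 - 10 = 196 - 24 ≡ 1; y = λ·(14 - 1) - 9 ≡ 2. → (1, 2)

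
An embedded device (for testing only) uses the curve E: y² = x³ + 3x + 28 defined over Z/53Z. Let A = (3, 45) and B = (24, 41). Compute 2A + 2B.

First 2A:
Repeated addition: build up to 2A.
2A: tangent at (3, 45): λ = (3·3² + 3)/(2·45) ≡ 30/37. 37⁻¹ ≡ 43 (mod 53) since 37·43 = 1591 ≡ 1, so λ ≡ 30·43 ≡ 18.
  x = λ² - 3 - 3 = 324 - 6 ≡ 0; y = λ·(3 - 0) - 45 ≡ 9. → (0, 9)
2A = (0, 9).
Next 2B:
Repeated addition: build up to 2B.
2B: tangent at (24, 41): λ = (3·24² + 3)/(2·41) ≡ 35/29. 29⁻¹ ≡ 11 (mod 53) since 29·11 = 319 ≡ 1, so λ ≡ 35·11 ≡ 14.
  x = λ² - 24 - 24 = 196 - 48 ≡ 42; y = λ·(24 - 42) - 41 ≡ 25. → (42, 25)
2B = (42, 25).
Finally 2A + 2B:
(0, 9) + (42, 25). λ = (25 - 9)/(42 - 0) ≡ 16/42 mod 53. 42⁻¹ ≡ 24 (mod 53) since 42·24 = 1008 ≡ 1, so λ ≡ 13.
  x = λ² - 0 - 42 = 169 - 42 ≡ 21; y = λ·(0 - 21) - 9 ≡ 36. → (21, 36)

(21, 36)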